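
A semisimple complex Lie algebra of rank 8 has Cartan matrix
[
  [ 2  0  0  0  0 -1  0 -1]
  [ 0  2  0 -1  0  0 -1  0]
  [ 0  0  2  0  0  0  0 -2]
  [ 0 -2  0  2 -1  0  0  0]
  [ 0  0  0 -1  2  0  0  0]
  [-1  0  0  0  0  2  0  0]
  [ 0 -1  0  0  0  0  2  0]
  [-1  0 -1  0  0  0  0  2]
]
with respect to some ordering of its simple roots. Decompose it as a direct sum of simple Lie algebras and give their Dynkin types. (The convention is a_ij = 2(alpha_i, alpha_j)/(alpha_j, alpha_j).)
C_4 (sp(8)) ⊕ F_4

The diagram associated to this matrix has two connected components: the simple roots {alpha_1, alpha_3, alpha_6, alpha_8} form a chain of 4 nodes with a double edge at one end; the terminal node there is the unique long simple root (C_4), and {alpha_2, alpha_4, alpha_5, alpha_7} form a chain of 4 nodes with a double edge between the middle two (F_4). A semisimple Lie algebra decomposes uniquely as the direct sum of simple ideals, one per connected component of its Dynkin diagram, so g ≅ C_4 ⊕ F_4 (dimension 36 + 52 = 88).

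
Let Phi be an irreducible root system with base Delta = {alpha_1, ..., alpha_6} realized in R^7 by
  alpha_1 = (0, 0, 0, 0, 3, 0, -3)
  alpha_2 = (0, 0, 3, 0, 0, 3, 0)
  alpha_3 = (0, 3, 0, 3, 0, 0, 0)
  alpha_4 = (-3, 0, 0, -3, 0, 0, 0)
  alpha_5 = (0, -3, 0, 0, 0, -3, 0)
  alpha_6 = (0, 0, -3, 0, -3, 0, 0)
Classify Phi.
A_6 (sl(7))

Compute the Cartan integers a_ij = 2(alpha_i, alpha_j)/(alpha_j, alpha_j); the resulting 6x6 Cartan matrix is
[[2, 0, 0, 0, 0, -1], [0, 2, 0, 0, -1, -1], [0, 0, 2, -1, -1, 0], [0, 0, -1, 2, 0, 0], [0, -1, -1, 0, 2, 0], [-1, -1, 0, 0, 0, 2]].
All simple roots have the same length, so the diagram is simply laced. The associated Dynkin diagram is a chain of 6 nodes with single edges (A_6), so the type is A_6 (the algebra sl(7)).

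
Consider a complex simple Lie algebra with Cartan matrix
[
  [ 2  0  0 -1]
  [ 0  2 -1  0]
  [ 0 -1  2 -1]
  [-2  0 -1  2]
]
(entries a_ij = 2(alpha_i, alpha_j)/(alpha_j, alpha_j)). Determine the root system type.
The matrix has rank 4 with 2's on the diagonal. Reading the off-diagonal entries as Dynkin edges (a single edge where a_ij = a_ji = -1; a double or triple edge where a_ij * a_ji = 2 or 3), the diagram is a chain of 4 nodes with a double edge at one end; the terminal node there is the unique short simple root (B_4). One simple-root ordering that puts it in standard form is (alpha_2, alpha_3, alpha_4, alpha_1). So the algebra is type B_4, i.e. so(9).

B_4 (so(9))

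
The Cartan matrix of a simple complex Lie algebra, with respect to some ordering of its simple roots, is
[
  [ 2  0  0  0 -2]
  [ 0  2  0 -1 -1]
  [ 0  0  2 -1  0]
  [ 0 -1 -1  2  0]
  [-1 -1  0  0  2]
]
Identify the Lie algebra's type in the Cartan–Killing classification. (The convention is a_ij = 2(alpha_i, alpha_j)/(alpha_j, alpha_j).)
The matrix has rank 5 with 2's on the diagonal. Reading the off-diagonal entries as Dynkin edges (a single edge where a_ij = a_ji = -1; a double or triple edge where a_ij * a_ji = 2 or 3), the diagram is a chain of 5 nodes with a double edge at one end; the terminal node there is the unique long simple root (C_5). One simple-root ordering that puts it in standard form is (alpha_3, alpha_4, alpha_2, alpha_5, alpha_1). So the algebra is type C_5, i.e. sp(10).

type C_5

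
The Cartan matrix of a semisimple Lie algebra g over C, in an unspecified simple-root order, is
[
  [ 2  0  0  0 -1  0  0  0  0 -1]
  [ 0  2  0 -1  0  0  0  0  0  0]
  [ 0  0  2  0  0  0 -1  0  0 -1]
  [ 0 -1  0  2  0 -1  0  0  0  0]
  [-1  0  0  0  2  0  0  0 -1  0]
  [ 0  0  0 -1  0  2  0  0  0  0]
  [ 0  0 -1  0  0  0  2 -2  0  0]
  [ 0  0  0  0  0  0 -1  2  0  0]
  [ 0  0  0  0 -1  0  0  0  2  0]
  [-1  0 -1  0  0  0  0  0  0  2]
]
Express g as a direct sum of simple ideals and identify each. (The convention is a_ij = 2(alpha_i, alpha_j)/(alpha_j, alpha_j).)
The diagram associated to this matrix has two connected components: the simple roots {alpha_2, alpha_4, alpha_6} form a chain of 3 nodes with single edges (A_3), and {alpha_1, alpha_3, alpha_5, alpha_7, alpha_8, alpha_9, alpha_10} form a chain of 7 nodes with a double edge at one end; the terminal node there is the unique short simple root (B_7). A semisimple Lie algebra decomposes uniquely as the direct sum of simple ideals, one per connected component of its Dynkin diagram, so g ≅ A_3 ⊕ B_7 (dimension 15 + 105 = 120).

A_3 (sl(4)) ⊕ B_7 (so(15))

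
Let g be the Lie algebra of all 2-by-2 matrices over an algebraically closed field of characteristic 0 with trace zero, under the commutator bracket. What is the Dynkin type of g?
A_1

This is sl(2), which has dimension 2^2 - 1 = 3 and rank 2 - 1 = 1 (a Cartan subalgebra is the diagonal traceless matrices). In the classification of classical Lie algebras, the special linear algebra sl(n+1) has type A_n; here n = 1, so the Dynkin diagram is a chain of 1 nodes with single edges (A_1). Hence the type is A_1.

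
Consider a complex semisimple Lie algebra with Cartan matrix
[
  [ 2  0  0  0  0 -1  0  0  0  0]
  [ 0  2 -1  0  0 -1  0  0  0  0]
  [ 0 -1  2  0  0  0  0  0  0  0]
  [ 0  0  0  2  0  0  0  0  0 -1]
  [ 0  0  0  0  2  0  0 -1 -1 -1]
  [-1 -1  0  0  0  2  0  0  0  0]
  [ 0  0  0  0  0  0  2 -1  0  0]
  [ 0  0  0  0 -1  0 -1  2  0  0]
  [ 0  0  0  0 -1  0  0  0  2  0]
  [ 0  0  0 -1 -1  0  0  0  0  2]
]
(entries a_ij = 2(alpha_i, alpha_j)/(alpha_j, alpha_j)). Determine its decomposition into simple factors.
A_4 ⊕ E_6

The diagram associated to this matrix has two connected components: the simple roots {alpha_1, alpha_2, alpha_3, alpha_6} form a chain of 4 nodes with single edges (A_4), and {alpha_4, alpha_5, alpha_7, alpha_8, alpha_9, alpha_10} form a chain of 5 nodes with one extra node attached to the third node from one end (E_6). A semisimple Lie algebra decomposes uniquely as the direct sum of simple ideals, one per connected component of its Dynkin diagram, so g ≅ A_4 ⊕ E_6 (dimension 24 + 78 = 102).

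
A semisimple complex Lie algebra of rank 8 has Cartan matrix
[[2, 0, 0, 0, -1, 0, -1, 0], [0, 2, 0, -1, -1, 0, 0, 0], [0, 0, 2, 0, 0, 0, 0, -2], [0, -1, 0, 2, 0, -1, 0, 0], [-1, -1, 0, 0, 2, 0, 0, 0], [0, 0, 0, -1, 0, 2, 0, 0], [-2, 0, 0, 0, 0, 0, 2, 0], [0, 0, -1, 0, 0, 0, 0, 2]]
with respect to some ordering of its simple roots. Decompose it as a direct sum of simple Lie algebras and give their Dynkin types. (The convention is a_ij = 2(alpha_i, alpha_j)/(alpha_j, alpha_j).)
The diagram associated to this matrix has two connected components: the simple roots {alpha_3, alpha_8} form a chain of 2 nodes with a double edge at one end; the terminal node there is the unique short simple root (B_2), and {alpha_1, alpha_2, alpha_4, alpha_5, alpha_6, alpha_7} form a chain of 6 nodes with a double edge at one end; the terminal node there is the unique long simple root (C_6). A semisimple Lie algebra decomposes uniquely as the direct sum of simple ideals, one per connected component of its Dynkin diagram, so g ≅ B_2 ⊕ C_6 (dimension 10 + 78 = 88).

type B_2 ⊕ type C_6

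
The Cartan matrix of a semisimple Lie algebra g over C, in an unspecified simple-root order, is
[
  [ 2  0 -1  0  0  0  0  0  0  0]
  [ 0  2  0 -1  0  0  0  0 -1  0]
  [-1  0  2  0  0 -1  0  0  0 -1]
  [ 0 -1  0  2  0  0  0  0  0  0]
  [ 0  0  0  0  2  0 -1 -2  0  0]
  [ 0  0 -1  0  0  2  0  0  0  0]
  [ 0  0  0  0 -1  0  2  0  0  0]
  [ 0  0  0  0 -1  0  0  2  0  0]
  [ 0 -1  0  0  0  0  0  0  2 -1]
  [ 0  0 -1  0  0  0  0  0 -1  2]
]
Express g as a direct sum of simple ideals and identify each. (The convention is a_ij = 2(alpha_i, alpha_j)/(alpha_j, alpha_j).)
type B_3 + type D_7

The diagram associated to this matrix has two connected components: the simple roots {alpha_5, alpha_7, alpha_8} form a chain of 3 nodes with a double edge at one end; the terminal node there is the unique short simple root (B_3), and {alpha_1, alpha_2, alpha_3, alpha_4, alpha_6, alpha_9, alpha_10} form a chain of 5 nodes with a fork of two nodes at one end (D_7). A semisimple Lie algebra decomposes uniquely as the direct sum of simple ideals, one per connected component of its Dynkin diagram, so g ≅ B_3 ⊕ D_7 (dimension 21 + 91 = 112).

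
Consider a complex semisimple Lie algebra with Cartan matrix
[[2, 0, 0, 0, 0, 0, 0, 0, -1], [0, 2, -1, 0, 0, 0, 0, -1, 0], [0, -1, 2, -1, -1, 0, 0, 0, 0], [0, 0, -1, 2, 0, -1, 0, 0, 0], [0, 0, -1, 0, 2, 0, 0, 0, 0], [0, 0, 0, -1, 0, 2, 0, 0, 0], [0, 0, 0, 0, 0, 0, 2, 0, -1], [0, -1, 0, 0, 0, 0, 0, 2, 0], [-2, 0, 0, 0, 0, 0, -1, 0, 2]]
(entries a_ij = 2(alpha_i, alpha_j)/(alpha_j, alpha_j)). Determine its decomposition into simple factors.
The diagram associated to this matrix has two connected components: the simple roots {alpha_1, alpha_7, alpha_9} form a chain of 3 nodes with a double edge at one end; the terminal node there is the unique short simple root (B_3), and {alpha_2, alpha_3, alpha_4, alpha_5, alpha_6, alpha_8} form a chain of 5 nodes with one extra node attached to the third node from one end (E_6). A semisimple Lie algebra decomposes uniquely as the direct sum of simple ideals, one per connected component of its Dynkin diagram, so g ≅ B_3 ⊕ E_6 (dimension 21 + 78 = 99).

B_3 (so(7)) + E_6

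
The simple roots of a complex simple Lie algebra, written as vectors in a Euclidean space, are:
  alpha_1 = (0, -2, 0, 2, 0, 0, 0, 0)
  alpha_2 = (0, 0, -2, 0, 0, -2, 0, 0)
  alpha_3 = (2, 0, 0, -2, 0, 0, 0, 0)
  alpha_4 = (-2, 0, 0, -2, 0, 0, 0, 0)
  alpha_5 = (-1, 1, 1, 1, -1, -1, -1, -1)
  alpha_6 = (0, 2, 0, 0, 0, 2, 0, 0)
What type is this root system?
Compute the Cartan integers a_ij = 2(alpha_i, alpha_j)/(alpha_j, alpha_j); the resulting 6x6 Cartan matrix is
[[2, 0, -1, -1, 0, -1], [0, 2, 0, 0, 0, -1], [-1, 0, 2, 0, -1, 0], [-1, 0, 0, 2, 0, 0], [0, 0, -1, 0, 2, 0], [-1, -1, 0, 0, 0, 2]].
All simple roots have the same length, so the diagram is simply laced. The associated Dynkin diagram is a chain of 5 nodes with one extra node attached to the third node from one end (E_6), so the type is E_6.

E6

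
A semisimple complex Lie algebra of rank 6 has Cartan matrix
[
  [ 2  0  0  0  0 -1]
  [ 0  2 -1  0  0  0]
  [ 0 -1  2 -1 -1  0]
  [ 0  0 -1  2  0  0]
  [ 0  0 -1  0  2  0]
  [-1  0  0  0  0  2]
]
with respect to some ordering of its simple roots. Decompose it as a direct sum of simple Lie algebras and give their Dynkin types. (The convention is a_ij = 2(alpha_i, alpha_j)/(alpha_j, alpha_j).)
A_2 + D_4

The diagram associated to this matrix has two connected components: the simple roots {alpha_1, alpha_6} form a chain of 2 nodes with single edges (A_2), and {alpha_2, alpha_3, alpha_4, alpha_5} form a chain of 2 nodes with a fork of two nodes at one end (D_4). A semisimple Lie algebra decomposes uniquely as the direct sum of simple ideals, one per connected component of its Dynkin diagram, so g ≅ A_2 ⊕ D_4 (dimension 8 + 28 = 36).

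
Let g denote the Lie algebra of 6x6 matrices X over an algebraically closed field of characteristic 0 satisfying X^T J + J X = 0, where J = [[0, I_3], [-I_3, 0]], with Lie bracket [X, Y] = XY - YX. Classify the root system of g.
type C_3

This is sp(6), which has dimension 6(6+1)/2 = 21 and rank 6/2 = 3. In the classification of classical Lie algebras, the symplectic algebra sp(2n) has type C_n; here n = 3, so the Dynkin diagram is a chain of 3 nodes with a double edge at one end; the terminal node there is the unique long simple root (C_3). Hence the type is C_3.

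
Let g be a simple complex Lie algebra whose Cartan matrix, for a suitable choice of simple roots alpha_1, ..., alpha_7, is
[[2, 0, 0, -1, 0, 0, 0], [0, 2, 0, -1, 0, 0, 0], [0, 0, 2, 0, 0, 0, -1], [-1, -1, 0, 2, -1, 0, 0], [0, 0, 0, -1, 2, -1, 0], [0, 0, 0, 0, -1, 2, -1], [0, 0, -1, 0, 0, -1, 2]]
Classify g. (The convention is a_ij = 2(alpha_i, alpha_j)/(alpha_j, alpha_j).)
The matrix has rank 7 with 2's on the diagonal. Reading the off-diagonal entries as Dynkin edges (a single edge where a_ij = a_ji = -1; a double or triple edge where a_ij * a_ji = 2 or 3), the diagram is a chain of 5 nodes with a fork of two nodes at one end (D_7). One simple-root ordering that puts it in standard form is (alpha_3, alpha_7, alpha_6, alpha_5, alpha_4, alpha_1, alpha_2). So the algebra is type D_7, i.e. so(14).

D7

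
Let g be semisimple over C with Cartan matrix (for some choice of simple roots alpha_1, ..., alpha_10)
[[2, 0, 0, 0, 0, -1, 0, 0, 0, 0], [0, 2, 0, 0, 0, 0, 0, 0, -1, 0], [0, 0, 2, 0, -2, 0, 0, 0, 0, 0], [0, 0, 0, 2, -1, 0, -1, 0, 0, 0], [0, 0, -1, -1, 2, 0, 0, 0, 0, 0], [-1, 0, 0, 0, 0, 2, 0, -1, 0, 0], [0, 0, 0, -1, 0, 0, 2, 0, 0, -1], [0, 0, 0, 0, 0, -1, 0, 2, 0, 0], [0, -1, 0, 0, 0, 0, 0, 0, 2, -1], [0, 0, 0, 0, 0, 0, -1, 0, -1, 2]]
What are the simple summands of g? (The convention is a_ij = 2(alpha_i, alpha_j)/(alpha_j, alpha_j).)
The diagram associated to this matrix has two connected components: the simple roots {alpha_1, alpha_6, alpha_8} form a chain of 3 nodes with single edges (A_3), and {alpha_2, alpha_3, alpha_4, alpha_5, alpha_7, alpha_9, alpha_10} form a chain of 7 nodes with a double edge at one end; the terminal node there is the unique long simple root (C_7). A semisimple Lie algebra decomposes uniquely as the direct sum of simple ideals, one per connected component of its Dynkin diagram, so g ≅ A_3 ⊕ C_7 (dimension 15 + 105 = 120).

A3 ⊕ C7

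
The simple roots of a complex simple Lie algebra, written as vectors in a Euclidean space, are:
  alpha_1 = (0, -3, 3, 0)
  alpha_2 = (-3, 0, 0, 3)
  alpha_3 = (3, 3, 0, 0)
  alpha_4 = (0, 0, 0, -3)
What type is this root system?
Compute the Cartan integers a_ij = 2(alpha_i, alpha_j)/(alpha_j, alpha_j); the resulting 4x4 Cartan matrix is
[[2, 0, -1, 0], [0, 2, -1, -2], [-1, -1, 2, 0], [0, -1, 0, 2]].
The roots have two lengths (squared-length ratio 2:1); the short ones are alpha_{4}. The associated Dynkin diagram is a chain of 4 nodes with a double edge at one end; the terminal node there is the unique short simple root (B_4), so the type is B_4 (the algebra so(9)).

B4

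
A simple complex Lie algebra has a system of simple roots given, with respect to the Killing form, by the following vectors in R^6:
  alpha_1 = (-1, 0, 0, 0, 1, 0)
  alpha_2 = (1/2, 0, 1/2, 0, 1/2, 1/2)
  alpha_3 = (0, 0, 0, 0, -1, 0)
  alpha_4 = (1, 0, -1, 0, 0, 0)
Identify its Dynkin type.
type F_4

Compute the Cartan integers a_ij = 2(alpha_i, alpha_j)/(alpha_j, alpha_j); the resulting 4x4 Cartan matrix is
[[2, 0, -2, -1], [0, 2, -1, 0], [-1, -1, 2, 0], [-1, 0, 0, 2]].
The roots have two lengths (squared-length ratio 2:1); the short ones are alpha_{2,3}. The associated Dynkin diagram is a chain of 4 nodes with a double edge between the middle two (F_4), so the type is F_4.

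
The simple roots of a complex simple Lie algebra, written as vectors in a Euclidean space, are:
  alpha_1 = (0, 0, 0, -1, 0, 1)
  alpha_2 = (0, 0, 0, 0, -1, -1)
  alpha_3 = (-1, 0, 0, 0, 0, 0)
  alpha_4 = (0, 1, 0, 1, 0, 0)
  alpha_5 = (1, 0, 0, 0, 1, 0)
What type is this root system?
B_5

Compute the Cartan integers a_ij = 2(alpha_i, alpha_j)/(alpha_j, alpha_j); the resulting 5x5 Cartan matrix is
[[2, -1, 0, -1, 0], [-1, 2, 0, 0, -1], [0, 0, 2, 0, -1], [-1, 0, 0, 2, 0], [0, -1, -2, 0, 2]].
The roots have two lengths (squared-length ratio 2:1); the short ones are alpha_{3}. The associated Dynkin diagram is a chain of 5 nodes with a double edge at one end; the terminal node there is the unique short simple root (B_5), so the type is B_5 (the algebra so(11)).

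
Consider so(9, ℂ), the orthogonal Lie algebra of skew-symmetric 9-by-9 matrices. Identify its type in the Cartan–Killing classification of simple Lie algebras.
type B_4

This is so(9) with 9 odd, which has dimension 9(9-1)/2 = 36 and rank (9-1)/2 = 4. In the classification of classical Lie algebras, the orthogonal algebra so(2n+1) in an odd number of variables has type B_n; here n = 4, so the Dynkin diagram is a chain of 4 nodes with a double edge at one end; the terminal node there is the unique short simple root (B_4). Hence the type is B_4.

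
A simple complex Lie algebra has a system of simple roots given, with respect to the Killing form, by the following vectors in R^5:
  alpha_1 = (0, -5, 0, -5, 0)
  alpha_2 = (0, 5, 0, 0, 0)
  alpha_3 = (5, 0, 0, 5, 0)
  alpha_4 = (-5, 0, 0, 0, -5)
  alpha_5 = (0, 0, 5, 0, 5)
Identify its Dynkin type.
Compute the Cartan integers a_ij = 2(alpha_i, alpha_j)/(alpha_j, alpha_j); the resulting 5x5 Cartan matrix is
[[2, -2, -1, 0, 0], [-1, 2, 0, 0, 0], [-1, 0, 2, -1, 0], [0, 0, -1, 2, -1], [0, 0, 0, -1, 2]].
The roots have two lengths (squared-length ratio 2:1); the short ones are alpha_{2}. The associated Dynkin diagram is a chain of 5 nodes with a double edge at one end; the terminal node there is the unique short simple root (B_5), so the type is B_5 (the algebra so(11)).

B5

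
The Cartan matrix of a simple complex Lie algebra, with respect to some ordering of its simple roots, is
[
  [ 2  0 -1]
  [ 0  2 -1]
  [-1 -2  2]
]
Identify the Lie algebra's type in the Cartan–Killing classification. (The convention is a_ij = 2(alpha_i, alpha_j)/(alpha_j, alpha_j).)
type B_3

The matrix has rank 3 with 2's on the diagonal. Reading the off-diagonal entries as Dynkin edges (a single edge where a_ij = a_ji = -1; a double or triple edge where a_ij * a_ji = 2 or 3), the diagram is a chain of 3 nodes with a double edge at one end; the terminal node there is the unique short simple root (B_3). One simple-root ordering that puts it in standard form is (alpha_1, alpha_3, alpha_2). So the algebra is type B_3, i.e. so(7).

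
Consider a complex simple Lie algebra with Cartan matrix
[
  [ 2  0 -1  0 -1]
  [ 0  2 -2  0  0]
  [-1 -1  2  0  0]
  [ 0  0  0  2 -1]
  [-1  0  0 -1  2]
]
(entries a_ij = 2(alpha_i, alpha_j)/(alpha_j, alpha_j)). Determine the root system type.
The matrix has rank 5 with 2's on the diagonal. Reading the off-diagonal entries as Dynkin edges (a single edge where a_ij = a_ji = -1; a double or triple edge where a_ij * a_ji = 2 or 3), the diagram is a chain of 5 nodes with a double edge at one end; the terminal node there is the unique long simple root (C_5). One simple-root ordering that puts it in standard form is (alpha_4, alpha_5, alpha_1, alpha_3, alpha_2). So the algebra is type C_5, i.e. sp(10).

C_5 (sp(10))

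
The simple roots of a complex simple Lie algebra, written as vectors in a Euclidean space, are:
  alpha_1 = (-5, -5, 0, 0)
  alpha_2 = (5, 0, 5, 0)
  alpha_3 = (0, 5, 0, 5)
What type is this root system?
Compute the Cartan integers a_ij = 2(alpha_i, alpha_j)/(alpha_j, alpha_j); the resulting 3x3 Cartan matrix is
[[2, -1, -1], [-1, 2, 0], [-1, 0, 2]].
All simple roots have the same length, so the diagram is simply laced. The associated Dynkin diagram is a chain of 3 nodes with single edges (A_3), so the type is A_3 (the algebra sl(4)).

type A_3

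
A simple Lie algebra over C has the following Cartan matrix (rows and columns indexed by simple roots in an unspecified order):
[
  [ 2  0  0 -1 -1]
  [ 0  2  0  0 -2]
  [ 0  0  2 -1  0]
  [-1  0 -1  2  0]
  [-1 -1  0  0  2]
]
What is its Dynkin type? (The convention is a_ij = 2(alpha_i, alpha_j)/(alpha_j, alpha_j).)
type C_5

The matrix has rank 5 with 2's on the diagonal. Reading the off-diagonal entries as Dynkin edges (a single edge where a_ij = a_ji = -1; a double or triple edge where a_ij * a_ji = 2 or 3), the diagram is a chain of 5 nodes with a double edge at one end; the terminal node there is the unique long simple root (C_5). One simple-root ordering that puts it in standard form is (alpha_3, alpha_4, alpha_1, alpha_5, alpha_2). So the algebra is type C_5, i.e. sp(10).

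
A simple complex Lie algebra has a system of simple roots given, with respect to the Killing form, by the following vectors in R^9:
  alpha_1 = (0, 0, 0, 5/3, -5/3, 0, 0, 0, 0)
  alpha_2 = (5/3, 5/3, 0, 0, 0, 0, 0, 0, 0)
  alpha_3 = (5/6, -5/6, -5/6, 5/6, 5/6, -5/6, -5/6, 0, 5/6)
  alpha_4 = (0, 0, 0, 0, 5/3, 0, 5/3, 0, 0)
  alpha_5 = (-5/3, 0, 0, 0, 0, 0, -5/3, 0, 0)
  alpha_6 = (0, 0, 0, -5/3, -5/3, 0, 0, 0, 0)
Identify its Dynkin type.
Compute the Cartan integers a_ij = 2(alpha_i, alpha_j)/(alpha_j, alpha_j); the resulting 6x6 Cartan matrix is
[[2, 0, 0, -1, 0, 0], [0, 2, 0, 0, -1, 0], [0, 0, 2, 0, 0, -1], [-1, 0, 0, 2, -1, -1], [0, -1, 0, -1, 2, 0], [0, 0, -1, -1, 0, 2]].
All simple roots have the same length, so the diagram is simply laced. The associated Dynkin diagram is a chain of 5 nodes with one extra node attached to the third node from one end (E_6), so the type is E_6.

E_6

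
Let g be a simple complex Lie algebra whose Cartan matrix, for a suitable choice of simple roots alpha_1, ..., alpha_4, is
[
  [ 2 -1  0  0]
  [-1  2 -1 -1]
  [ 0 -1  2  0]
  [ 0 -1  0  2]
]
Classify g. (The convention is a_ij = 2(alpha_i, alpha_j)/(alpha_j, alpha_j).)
The matrix has rank 4 with 2's on the diagonal. Reading the off-diagonal entries as Dynkin edges (a single edge where a_ij = a_ji = -1; a double or triple edge where a_ij * a_ji = 2 or 3), the diagram is a chain of 2 nodes with a fork of two nodes at one end (D_4). One simple-root ordering that puts it in standard form is (alpha_3, alpha_2, alpha_4, alpha_1). So the algebra is type D_4, i.e. so(8).

D_4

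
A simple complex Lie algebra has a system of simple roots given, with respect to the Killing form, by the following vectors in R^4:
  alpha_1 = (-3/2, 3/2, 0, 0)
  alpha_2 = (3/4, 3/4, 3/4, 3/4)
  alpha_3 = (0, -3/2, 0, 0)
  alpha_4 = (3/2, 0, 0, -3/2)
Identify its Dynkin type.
F4

Compute the Cartan integers a_ij = 2(alpha_i, alpha_j)/(alpha_j, alpha_j); the resulting 4x4 Cartan matrix is
[[2, 0, -2, -1], [0, 2, -1, 0], [-1, -1, 2, 0], [-1, 0, 0, 2]].
The roots have two lengths (squared-length ratio 2:1); the short ones are alpha_{2,3}. The associated Dynkin diagram is a chain of 4 nodes with a double edge between the middle two (F_4), so the type is F_4.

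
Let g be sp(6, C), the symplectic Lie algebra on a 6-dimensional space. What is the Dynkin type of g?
C_3 (sp(6))

This is sp(6), which has dimension 6(6+1)/2 = 21 and rank 6/2 = 3. In the classification of classical Lie algebras, the symplectic algebra sp(2n) has type C_n; here n = 3, so the Dynkin diagram is a chain of 3 nodes with a double edge at one end; the terminal node there is the unique long simple root (C_3). Hence the type is C_3.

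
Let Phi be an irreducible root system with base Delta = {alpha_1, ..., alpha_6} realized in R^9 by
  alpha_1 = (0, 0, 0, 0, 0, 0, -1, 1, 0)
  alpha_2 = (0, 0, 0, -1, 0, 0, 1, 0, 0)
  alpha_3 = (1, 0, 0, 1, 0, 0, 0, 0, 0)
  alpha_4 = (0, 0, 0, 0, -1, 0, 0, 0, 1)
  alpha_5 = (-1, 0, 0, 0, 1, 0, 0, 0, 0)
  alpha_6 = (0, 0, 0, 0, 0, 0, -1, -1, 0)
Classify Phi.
Compute the Cartan integers a_ij = 2(alpha_i, alpha_j)/(alpha_j, alpha_j); the resulting 6x6 Cartan matrix is
[[2, -1, 0, 0, 0, 0], [-1, 2, -1, 0, 0, -1], [0, -1, 2, 0, -1, 0], [0, 0, 0, 2, -1, 0], [0, 0, -1, -1, 2, 0], [0, -1, 0, 0, 0, 2]].
All simple roots have the same length, so the diagram is simply laced. The associated Dynkin diagram is a chain of 4 nodes with a fork of two nodes at one end (D_6), so the type is D_6 (the algebra so(12)).

D_6 (so(12))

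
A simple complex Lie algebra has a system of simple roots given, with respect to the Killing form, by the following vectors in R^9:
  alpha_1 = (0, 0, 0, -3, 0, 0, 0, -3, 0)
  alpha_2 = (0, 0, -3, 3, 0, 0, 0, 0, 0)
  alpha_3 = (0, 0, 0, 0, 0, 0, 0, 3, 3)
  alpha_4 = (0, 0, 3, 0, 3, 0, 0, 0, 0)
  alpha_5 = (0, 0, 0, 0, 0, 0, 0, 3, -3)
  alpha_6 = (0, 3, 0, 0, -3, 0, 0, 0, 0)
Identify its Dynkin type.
D_6

Compute the Cartan integers a_ij = 2(alpha_i, alpha_j)/(alpha_j, alpha_j); the resulting 6x6 Cartan matrix is
[[2, -1, -1, 0, -1, 0], [-1, 2, 0, -1, 0, 0], [-1, 0, 2, 0, 0, 0], [0, -1, 0, 2, 0, -1], [-1, 0, 0, 0, 2, 0], [0, 0, 0, -1, 0, 2]].
All simple roots have the same length, so the diagram is simply laced. The associated Dynkin diagram is a chain of 4 nodes with a fork of two nodes at one end (D_6), so the type is D_6 (the algebra so(12)).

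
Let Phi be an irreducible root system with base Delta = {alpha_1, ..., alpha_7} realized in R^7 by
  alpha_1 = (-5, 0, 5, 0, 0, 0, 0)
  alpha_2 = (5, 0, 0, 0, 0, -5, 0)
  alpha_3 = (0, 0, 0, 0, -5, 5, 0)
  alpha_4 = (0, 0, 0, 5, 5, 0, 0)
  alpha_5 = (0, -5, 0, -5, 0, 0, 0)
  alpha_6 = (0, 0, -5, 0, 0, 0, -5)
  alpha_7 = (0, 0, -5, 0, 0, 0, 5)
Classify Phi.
Compute the Cartan integers a_ij = 2(alpha_i, alpha_j)/(alpha_j, alpha_j); the resulting 7x7 Cartan matrix is
[[2, -1, 0, 0, 0, -1, -1], [-1, 2, -1, 0, 0, 0, 0], [0, -1, 2, -1, 0, 0, 0], [0, 0, -1, 2, -1, 0, 0], [0, 0, 0, -1, 2, 0, 0], [-1, 0, 0, 0, 0, 2, 0], [-1, 0, 0, 0, 0, 0, 2]].
All simple roots have the same length, so the diagram is simply laced. The associated Dynkin diagram is a chain of 5 nodes with a fork of two nodes at one end (D_7), so the type is D_7 (the algebra so(14)).

type D_7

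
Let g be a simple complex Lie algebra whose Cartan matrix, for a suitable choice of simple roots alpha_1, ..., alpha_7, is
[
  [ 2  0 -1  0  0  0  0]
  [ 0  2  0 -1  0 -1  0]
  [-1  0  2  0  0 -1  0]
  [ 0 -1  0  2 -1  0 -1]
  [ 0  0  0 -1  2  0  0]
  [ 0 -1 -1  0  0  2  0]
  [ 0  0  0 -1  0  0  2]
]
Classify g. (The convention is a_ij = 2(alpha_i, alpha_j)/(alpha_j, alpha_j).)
The matrix has rank 7 with 2's on the diagonal. Reading the off-diagonal entries as Dynkin edges (a single edge where a_ij = a_ji = -1; a double or triple edge where a_ij * a_ji = 2 or 3), the diagram is a chain of 5 nodes with a fork of two nodes at one end (D_7). One simple-root ordering that puts it in standard form is (alpha_1, alpha_3, alpha_6, alpha_2, alpha_4, alpha_5, alpha_7). So the algebra is type D_7, i.e. so(14).

D_7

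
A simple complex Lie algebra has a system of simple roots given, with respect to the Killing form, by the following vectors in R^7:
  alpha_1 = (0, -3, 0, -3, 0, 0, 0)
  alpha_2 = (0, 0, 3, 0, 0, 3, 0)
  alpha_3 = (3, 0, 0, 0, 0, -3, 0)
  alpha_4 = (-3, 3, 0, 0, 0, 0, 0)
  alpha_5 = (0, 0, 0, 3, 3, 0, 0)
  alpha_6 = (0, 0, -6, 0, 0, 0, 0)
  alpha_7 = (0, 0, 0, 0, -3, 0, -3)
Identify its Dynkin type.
Compute the Cartan integers a_ij = 2(alpha_i, alpha_j)/(alpha_j, alpha_j); the resulting 7x7 Cartan matrix is
[[2, 0, 0, -1, -1, 0, 0], [0, 2, -1, 0, 0, -1, 0], [0, -1, 2, -1, 0, 0, 0], [-1, 0, -1, 2, 0, 0, 0], [-1, 0, 0, 0, 2, 0, -1], [0, -2, 0, 0, 0, 2, 0], [0, 0, 0, 0, -1, 0, 2]].
The roots have two lengths (squared-length ratio 2:1); the short ones are alpha_{1,2,3,4,5,7}. The associated Dynkin diagram is a chain of 7 nodes with a double edge at one end; the terminal node there is the unique long simple root (C_7), so the type is C_7 (the algebra sp(14)).

C7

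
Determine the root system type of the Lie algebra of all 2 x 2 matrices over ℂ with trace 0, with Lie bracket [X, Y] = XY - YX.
type A_1

This is sl(2), which has dimension 2^2 - 1 = 3 and rank 2 - 1 = 1 (a Cartan subalgebra is the diagonal traceless matrices). In the classification of classical Lie algebras, the special linear algebra sl(n+1) has type A_n; here n = 1, so the Dynkin diagram is a chain of 1 nodes with single edges (A_1). Hence the type is A_1.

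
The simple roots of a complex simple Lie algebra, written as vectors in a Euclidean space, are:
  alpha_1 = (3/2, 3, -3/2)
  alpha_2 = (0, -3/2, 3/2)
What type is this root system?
Compute the Cartan integers a_ij = 2(alpha_i, alpha_j)/(alpha_j, alpha_j); the resulting 2x2 Cartan matrix is
[[2, -3], [-1, 2]].
The roots have two lengths (squared-length ratio 3:1); the short ones are alpha_{2}. The associated Dynkin diagram is two nodes joined by a triple edge (G_2), so the type is G_2.

G2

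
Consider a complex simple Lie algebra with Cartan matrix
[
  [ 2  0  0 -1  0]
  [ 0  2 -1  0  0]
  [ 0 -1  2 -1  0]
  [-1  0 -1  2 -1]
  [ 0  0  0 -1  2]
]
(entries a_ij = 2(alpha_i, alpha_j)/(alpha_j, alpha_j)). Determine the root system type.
D_5

The matrix has rank 5 with 2's on the diagonal. Reading the off-diagonal entries as Dynkin edges (a single edge where a_ij = a_ji = -1; a double or triple edge where a_ij * a_ji = 2 or 3), the diagram is a chain of 3 nodes with a fork of two nodes at one end (D_5). One simple-root ordering that puts it in standard form is (alpha_2, alpha_3, alpha_4, alpha_5, alpha_1). So the algebra is type D_5, i.e. so(10).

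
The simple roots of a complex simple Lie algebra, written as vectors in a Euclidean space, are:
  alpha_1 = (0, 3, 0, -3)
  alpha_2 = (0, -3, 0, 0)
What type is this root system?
Compute the Cartan integers a_ij = 2(alpha_i, alpha_j)/(alpha_j, alpha_j); the resulting 2x2 Cartan matrix is
[[2, -2], [-1, 2]].
The roots have two lengths (squared-length ratio 2:1); the short ones are alpha_{2}. The associated Dynkin diagram is a chain of 2 nodes with a double edge at one end; the terminal node there is the unique short simple root (B_2), so the type is B_2 (the algebra so(5)).

B_2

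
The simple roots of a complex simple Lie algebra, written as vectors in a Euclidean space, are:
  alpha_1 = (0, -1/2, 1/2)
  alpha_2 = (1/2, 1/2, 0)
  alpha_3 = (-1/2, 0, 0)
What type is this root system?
Compute the Cartan integers a_ij = 2(alpha_i, alpha_j)/(alpha_j, alpha_j); the resulting 3x3 Cartan matrix is
[[2, -1, 0], [-1, 2, -2], [0, -1, 2]].
The roots have two lengths (squared-length ratio 2:1); the short ones are alpha_{3}. The associated Dynkin diagram is a chain of 3 nodes with a double edge at one end; the terminal node there is the unique short simple root (B_3), so the type is B_3 (the algebra so(7)).

type B_3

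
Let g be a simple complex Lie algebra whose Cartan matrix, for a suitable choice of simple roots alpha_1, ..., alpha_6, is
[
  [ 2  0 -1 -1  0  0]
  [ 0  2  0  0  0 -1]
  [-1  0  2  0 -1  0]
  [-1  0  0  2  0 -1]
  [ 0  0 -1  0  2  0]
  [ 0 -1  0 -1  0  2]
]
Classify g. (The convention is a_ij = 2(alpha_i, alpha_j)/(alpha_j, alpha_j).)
A6

The matrix has rank 6 with 2's on the diagonal. Reading the off-diagonal entries as Dynkin edges (a single edge where a_ij = a_ji = -1; a double or triple edge where a_ij * a_ji = 2 or 3), the diagram is a chain of 6 nodes with single edges (A_6). One simple-root ordering that puts it in standard form is (alpha_2, alpha_6, alpha_4, alpha_1, alpha_3, alpha_5). So the algebra is type A_6, i.e. sl(7).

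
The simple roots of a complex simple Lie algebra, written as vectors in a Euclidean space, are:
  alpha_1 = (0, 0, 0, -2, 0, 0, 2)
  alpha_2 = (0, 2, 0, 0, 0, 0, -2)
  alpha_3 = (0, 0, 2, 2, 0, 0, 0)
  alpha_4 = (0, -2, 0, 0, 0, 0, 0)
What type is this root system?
Compute the Cartan integers a_ij = 2(alpha_i, alpha_j)/(alpha_j, alpha_j); the resulting 4x4 Cartan matrix is
[[2, -1, -1, 0], [-1, 2, 0, -2], [-1, 0, 2, 0], [0, -1, 0, 2]].
The roots have two lengths (squared-length ratio 2:1); the short ones are alpha_{4}. The associated Dynkin diagram is a chain of 4 nodes with a double edge at one end; the terminal node there is the unique short simple root (B_4), so the type is B_4 (the algebra so(9)).

B4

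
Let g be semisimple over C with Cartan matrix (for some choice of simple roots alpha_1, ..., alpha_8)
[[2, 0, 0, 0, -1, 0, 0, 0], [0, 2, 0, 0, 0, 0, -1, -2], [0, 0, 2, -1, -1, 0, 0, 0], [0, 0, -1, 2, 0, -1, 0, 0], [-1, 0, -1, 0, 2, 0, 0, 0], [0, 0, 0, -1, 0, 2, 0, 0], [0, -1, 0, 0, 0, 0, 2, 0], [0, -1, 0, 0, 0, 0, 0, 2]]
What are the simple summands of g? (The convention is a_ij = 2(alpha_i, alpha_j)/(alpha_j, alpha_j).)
A5 ⊕ B3

The diagram associated to this matrix has two connected components: the simple roots {alpha_1, alpha_3, alpha_4, alpha_5, alpha_6} form a chain of 5 nodes with single edges (A_5), and {alpha_2, alpha_7, alpha_8} form a chain of 3 nodes with a double edge at one end; the terminal node there is the unique short simple root (B_3). A semisimple Lie algebra decomposes uniquely as the direct sum of simple ideals, one per connected component of its Dynkin diagram, so g ≅ A_5 ⊕ B_3 (dimension 35 + 21 = 56).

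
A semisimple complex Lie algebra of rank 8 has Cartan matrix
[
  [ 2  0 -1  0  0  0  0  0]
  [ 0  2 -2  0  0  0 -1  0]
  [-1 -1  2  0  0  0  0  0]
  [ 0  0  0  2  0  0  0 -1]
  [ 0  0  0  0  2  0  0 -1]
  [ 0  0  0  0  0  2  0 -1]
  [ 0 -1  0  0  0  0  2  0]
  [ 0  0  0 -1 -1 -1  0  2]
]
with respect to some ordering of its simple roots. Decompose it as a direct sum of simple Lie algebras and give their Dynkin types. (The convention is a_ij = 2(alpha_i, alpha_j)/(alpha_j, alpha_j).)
The diagram associated to this matrix has two connected components: the simple roots {alpha_4, alpha_5, alpha_6, alpha_8} form a chain of 2 nodes with a fork of two nodes at one end (D_4), and {alpha_1, alpha_2, alpha_3, alpha_7} form a chain of 4 nodes with a double edge between the middle two (F_4). A semisimple Lie algebra decomposes uniquely as the direct sum of simple ideals, one per connected component of its Dynkin diagram, so g ≅ D_4 ⊕ F_4 (dimension 28 + 52 = 80).

type D_4 + type F_4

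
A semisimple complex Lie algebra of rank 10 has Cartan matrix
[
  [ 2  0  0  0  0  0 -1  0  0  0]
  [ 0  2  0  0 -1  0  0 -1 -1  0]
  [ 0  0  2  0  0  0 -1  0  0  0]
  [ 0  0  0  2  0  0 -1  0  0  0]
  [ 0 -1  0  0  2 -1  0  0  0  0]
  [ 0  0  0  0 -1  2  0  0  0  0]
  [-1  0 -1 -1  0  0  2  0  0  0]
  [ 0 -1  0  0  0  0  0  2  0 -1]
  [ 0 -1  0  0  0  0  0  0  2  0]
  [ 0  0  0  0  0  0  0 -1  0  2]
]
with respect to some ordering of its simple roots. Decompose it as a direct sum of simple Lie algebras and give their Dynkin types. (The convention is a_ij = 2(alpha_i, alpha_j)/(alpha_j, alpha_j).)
type D_4 ⊕ type E_6

The diagram associated to this matrix has two connected components: the simple roots {alpha_1, alpha_3, alpha_4, alpha_7} form a chain of 2 nodes with a fork of two nodes at one end (D_4), and {alpha_2, alpha_5, alpha_6, alpha_8, alpha_9, alpha_10} form a chain of 5 nodes with one extra node attached to the third node from one end (E_6). A semisimple Lie algebra decomposes uniquely as the direct sum of simple ideals, one per connected component of its Dynkin diagram, so g ≅ D_4 ⊕ E_6 (dimension 28 + 78 = 106).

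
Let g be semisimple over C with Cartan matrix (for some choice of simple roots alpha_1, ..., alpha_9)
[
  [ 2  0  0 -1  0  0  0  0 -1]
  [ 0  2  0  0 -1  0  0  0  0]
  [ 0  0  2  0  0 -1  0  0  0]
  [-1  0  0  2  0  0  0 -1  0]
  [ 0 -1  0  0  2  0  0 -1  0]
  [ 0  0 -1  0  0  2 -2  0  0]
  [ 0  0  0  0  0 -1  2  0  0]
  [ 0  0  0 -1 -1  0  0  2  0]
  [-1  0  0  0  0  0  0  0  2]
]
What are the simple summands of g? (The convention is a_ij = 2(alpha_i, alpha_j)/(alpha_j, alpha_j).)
The diagram associated to this matrix has two connected components: the simple roots {alpha_1, alpha_2, alpha_4, alpha_5, alpha_8, alpha_9} form a chain of 6 nodes with single edges (A_6), and {alpha_3, alpha_6, alpha_7} form a chain of 3 nodes with a double edge at one end; the terminal node there is the unique short simple root (B_3). A semisimple Lie algebra decomposes uniquely as the direct sum of simple ideals, one per connected component of its Dynkin diagram, so g ≅ A_6 ⊕ B_3 (dimension 48 + 21 = 69).

A6 ⊕ B3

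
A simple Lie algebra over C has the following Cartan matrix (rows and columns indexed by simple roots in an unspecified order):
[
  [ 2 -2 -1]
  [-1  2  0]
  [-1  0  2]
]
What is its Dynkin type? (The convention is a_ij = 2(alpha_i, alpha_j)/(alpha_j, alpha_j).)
The matrix has rank 3 with 2's on the diagonal. Reading the off-diagonal entries as Dynkin edges (a single edge where a_ij = a_ji = -1; a double or triple edge where a_ij * a_ji = 2 or 3), the diagram is a chain of 3 nodes with a double edge at one end; the terminal node there is the unique short simple root (B_3). One simple-root ordering that puts it in standard form is (alpha_3, alpha_1, alpha_2). So the algebra is type B_3, i.e. so(7).

B_3 (so(7))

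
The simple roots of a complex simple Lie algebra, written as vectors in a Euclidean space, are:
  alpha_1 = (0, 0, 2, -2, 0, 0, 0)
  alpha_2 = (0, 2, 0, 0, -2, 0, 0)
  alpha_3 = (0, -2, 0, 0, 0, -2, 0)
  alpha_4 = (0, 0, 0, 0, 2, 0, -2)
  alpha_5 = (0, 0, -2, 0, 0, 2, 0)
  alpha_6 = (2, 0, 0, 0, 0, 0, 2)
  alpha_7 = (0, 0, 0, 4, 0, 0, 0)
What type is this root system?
C_7

Compute the Cartan integers a_ij = 2(alpha_i, alpha_j)/(alpha_j, alpha_j); the resulting 7x7 Cartan matrix is
[[2, 0, 0, 0, -1, 0, -1], [0, 2, -1, -1, 0, 0, 0], [0, -1, 2, 0, -1, 0, 0], [0, -1, 0, 2, 0, -1, 0], [-1, 0, -1, 0, 2, 0, 0], [0, 0, 0, -1, 0, 2, 0], [-2, 0, 0, 0, 0, 0, 2]].
The roots have two lengths (squared-length ratio 2:1); the short ones are alpha_{1,2,3,4,5,6}. The associated Dynkin diagram is a chain of 7 nodes with a double edge at one end; the terminal node there is the unique long simple root (C_7), so the type is C_7 (the algebra sp(14)).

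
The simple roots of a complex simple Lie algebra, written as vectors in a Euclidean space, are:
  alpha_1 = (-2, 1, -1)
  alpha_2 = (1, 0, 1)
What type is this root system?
Compute the Cartan integers a_ij = 2(alpha_i, alpha_j)/(alpha_j, alpha_j); the resulting 2x2 Cartan matrix is
[[2, -3], [-1, 2]].
The roots have two lengths (squared-length ratio 3:1); the short ones are alpha_{2}. The associated Dynkin diagram is two nodes joined by a triple edge (G_2), so the type is G_2.

G_2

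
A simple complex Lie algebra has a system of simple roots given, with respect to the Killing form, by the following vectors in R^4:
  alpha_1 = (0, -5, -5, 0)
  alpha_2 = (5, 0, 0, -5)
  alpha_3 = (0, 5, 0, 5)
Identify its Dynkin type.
Compute the Cartan integers a_ij = 2(alpha_i, alpha_j)/(alpha_j, alpha_j); the resulting 3x3 Cartan matrix is
[[2, 0, -1], [0, 2, -1], [-1, -1, 2]].
All simple roots have the same length, so the diagram is simply laced. The associated Dynkin diagram is a chain of 3 nodes with single edges (A_3), so the type is A_3 (the algebra sl(4)).

A_3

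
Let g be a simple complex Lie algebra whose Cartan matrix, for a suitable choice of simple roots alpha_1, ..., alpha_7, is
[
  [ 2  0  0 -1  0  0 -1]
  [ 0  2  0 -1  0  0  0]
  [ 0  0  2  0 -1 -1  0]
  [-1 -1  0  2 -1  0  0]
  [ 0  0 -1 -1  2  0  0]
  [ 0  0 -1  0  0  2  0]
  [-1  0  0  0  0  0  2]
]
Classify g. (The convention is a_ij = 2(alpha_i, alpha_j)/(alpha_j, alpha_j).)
E7

The matrix has rank 7 with 2's on the diagonal. Reading the off-diagonal entries as Dynkin edges (a single edge where a_ij = a_ji = -1; a double or triple edge where a_ij * a_ji = 2 or 3), the diagram is a chain of 6 nodes with one extra node attached to the third node from one end (E_7). One simple-root ordering that puts it in standard form is (alpha_7, alpha_2, alpha_1, alpha_4, alpha_5, alpha_3, alpha_6). So the algebra is type E_7.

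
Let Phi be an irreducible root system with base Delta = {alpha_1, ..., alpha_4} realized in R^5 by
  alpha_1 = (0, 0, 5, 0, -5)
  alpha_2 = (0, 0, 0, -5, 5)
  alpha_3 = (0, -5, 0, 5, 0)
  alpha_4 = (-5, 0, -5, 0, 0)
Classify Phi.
type A_4

Compute the Cartan integers a_ij = 2(alpha_i, alpha_j)/(alpha_j, alpha_j); the resulting 4x4 Cartan matrix is
[[2, -1, 0, -1], [-1, 2, -1, 0], [0, -1, 2, 0], [-1, 0, 0, 2]].
All simple roots have the same length, so the diagram is simply laced. The associated Dynkin diagram is a chain of 4 nodes with single edges (A_4), so the type is A_4 (the algebra sl(5)).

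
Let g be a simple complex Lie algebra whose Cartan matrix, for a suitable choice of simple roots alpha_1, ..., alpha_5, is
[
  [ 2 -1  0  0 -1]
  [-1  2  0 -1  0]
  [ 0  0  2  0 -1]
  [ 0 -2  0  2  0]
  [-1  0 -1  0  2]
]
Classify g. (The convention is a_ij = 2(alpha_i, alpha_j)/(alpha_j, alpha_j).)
The matrix has rank 5 with 2's on the diagonal. Reading the off-diagonal entries as Dynkin edges (a single edge where a_ij = a_ji = -1; a double or triple edge where a_ij * a_ji = 2 or 3), the diagram is a chain of 5 nodes with a double edge at one end; the terminal node there is the unique long simple root (C_5). One simple-root ordering that puts it in standard form is (alpha_3, alpha_5, alpha_1, alpha_2, alpha_4). So the algebra is type C_5, i.e. sp(10).

type C_5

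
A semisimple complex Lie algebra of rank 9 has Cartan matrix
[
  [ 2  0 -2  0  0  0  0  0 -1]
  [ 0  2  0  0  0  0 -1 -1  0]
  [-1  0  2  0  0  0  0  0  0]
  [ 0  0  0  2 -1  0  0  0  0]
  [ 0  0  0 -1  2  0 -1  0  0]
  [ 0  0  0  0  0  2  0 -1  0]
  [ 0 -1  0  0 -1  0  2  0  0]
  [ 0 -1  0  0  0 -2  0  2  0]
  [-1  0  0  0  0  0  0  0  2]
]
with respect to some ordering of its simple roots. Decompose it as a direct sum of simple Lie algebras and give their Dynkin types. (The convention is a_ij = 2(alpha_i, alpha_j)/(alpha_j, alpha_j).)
The diagram associated to this matrix has two connected components: the simple roots {alpha_1, alpha_3, alpha_9} form a chain of 3 nodes with a double edge at one end; the terminal node there is the unique short simple root (B_3), and {alpha_2, alpha_4, alpha_5, alpha_6, alpha_7, alpha_8} form a chain of 6 nodes with a double edge at one end; the terminal node there is the unique short simple root (B_6). A semisimple Lie algebra decomposes uniquely as the direct sum of simple ideals, one per connected component of its Dynkin diagram, so g ≅ B_3 ⊕ B_6 (dimension 21 + 78 = 99).

type B_3 + type B_6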